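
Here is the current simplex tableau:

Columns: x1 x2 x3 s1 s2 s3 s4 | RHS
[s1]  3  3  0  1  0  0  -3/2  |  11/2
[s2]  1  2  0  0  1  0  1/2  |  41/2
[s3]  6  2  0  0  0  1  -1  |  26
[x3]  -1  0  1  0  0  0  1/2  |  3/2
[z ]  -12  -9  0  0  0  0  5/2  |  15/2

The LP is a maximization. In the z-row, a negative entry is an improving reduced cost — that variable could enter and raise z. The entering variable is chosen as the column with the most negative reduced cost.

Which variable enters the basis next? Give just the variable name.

x1

Objective-row coefficients: x1: -12, x2: -9, x3: 0, s1: 0, s2: 0, s3: 0, s4: 5/2.
The most negative is -12 in column x1, so x1 enters.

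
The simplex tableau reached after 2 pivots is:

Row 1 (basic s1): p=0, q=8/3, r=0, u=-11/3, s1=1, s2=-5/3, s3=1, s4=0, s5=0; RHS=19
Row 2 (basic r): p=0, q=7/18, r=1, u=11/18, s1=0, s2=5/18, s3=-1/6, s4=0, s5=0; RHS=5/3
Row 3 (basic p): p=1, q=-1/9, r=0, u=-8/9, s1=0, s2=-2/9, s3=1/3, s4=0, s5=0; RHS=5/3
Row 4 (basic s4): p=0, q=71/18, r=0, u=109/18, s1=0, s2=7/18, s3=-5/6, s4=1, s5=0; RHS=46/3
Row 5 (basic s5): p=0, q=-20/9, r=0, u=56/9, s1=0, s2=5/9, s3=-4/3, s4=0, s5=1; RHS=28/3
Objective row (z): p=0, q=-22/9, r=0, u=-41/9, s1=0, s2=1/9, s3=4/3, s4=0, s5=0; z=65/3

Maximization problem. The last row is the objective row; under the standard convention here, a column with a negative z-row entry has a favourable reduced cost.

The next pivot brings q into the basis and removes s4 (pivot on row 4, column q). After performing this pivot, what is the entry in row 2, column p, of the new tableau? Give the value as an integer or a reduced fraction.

0

Pivot element is row 4, column q: 71/18.
Normalize row 4: new (row 4, p) = 0/(71/18) = 0.
row 2 ← row 2 − (7/18)·(new row 4): 0 − (7/18)·0 = 0.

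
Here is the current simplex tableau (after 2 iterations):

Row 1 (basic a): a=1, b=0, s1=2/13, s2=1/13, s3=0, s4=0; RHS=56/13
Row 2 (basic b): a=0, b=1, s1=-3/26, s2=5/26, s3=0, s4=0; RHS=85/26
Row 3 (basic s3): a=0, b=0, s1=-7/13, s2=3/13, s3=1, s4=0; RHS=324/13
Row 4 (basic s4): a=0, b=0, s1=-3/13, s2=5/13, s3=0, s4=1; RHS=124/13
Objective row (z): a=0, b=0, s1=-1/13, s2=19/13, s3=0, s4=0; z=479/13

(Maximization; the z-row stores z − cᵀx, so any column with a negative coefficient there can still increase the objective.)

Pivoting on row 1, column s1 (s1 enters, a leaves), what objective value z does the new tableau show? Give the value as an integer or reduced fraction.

39

Minimum ratio for s1: (56/13)/(2/13) = 28.
z changes by −(z-row coeff of s1)·ratio = −(-1/13)·28 = 28/13.
New z = 479/13 + (28/13) = 39.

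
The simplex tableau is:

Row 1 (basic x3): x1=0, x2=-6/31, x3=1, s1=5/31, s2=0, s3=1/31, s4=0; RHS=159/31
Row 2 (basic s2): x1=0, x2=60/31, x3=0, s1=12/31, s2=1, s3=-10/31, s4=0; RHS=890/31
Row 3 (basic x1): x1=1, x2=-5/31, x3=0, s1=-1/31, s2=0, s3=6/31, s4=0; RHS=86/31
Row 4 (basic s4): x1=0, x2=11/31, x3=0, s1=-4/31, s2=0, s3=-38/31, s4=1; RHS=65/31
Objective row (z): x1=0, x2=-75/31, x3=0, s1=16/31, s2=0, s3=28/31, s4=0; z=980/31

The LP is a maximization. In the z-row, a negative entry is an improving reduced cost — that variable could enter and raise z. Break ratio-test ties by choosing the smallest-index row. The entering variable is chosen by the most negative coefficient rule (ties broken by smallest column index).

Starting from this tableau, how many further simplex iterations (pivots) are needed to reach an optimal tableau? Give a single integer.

2

pivot: x2 in, s4 out → z = 505/11
pivot: s3 in, s2 out → z = 463/7
No improving column remains; optimal.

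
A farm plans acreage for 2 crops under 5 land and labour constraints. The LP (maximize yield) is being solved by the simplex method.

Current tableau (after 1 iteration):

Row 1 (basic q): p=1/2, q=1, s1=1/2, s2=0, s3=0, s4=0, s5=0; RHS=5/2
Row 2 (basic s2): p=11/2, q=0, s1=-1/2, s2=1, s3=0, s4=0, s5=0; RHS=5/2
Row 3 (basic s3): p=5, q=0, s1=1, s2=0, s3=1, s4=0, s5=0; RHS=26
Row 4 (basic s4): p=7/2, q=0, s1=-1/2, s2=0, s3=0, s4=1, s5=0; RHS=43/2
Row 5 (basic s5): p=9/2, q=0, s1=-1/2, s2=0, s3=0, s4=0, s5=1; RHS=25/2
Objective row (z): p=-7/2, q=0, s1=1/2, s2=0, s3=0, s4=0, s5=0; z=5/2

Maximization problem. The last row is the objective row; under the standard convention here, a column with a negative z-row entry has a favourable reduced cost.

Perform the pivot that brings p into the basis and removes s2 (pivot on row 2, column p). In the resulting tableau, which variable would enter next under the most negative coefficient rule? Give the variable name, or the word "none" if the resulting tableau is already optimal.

none

Pivot element 11/2. New z-row = old z-row − (-7/2)·(row 2/(11/2)).
Updated z-row coefficients: p: 0, q: 0, s1: 2/11, s2: 7/11, s3: 0, s4: 0, s5: 0.
No coefficient is strictly negative; the tableau after this pivot is optimal.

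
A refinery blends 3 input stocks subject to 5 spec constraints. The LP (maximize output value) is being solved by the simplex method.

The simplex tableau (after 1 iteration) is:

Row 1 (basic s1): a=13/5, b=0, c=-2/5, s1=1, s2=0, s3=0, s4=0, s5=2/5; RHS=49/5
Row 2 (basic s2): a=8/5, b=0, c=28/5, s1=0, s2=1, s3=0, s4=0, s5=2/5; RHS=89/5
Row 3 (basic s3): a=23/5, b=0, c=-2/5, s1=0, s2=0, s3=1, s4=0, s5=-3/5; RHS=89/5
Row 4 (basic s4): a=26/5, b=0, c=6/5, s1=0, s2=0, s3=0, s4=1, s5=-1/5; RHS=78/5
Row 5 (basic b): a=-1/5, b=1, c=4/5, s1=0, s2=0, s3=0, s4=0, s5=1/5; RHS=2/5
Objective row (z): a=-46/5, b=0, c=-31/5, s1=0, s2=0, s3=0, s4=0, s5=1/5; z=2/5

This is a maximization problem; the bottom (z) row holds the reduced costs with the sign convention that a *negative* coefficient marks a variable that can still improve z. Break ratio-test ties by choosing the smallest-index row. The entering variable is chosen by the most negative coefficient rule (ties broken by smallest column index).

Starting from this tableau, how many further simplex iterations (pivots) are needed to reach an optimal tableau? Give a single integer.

2

pivot: a in, s4 out → z = 28
pivot: c in, b out → z = 361/11
No improving column remains; optimal.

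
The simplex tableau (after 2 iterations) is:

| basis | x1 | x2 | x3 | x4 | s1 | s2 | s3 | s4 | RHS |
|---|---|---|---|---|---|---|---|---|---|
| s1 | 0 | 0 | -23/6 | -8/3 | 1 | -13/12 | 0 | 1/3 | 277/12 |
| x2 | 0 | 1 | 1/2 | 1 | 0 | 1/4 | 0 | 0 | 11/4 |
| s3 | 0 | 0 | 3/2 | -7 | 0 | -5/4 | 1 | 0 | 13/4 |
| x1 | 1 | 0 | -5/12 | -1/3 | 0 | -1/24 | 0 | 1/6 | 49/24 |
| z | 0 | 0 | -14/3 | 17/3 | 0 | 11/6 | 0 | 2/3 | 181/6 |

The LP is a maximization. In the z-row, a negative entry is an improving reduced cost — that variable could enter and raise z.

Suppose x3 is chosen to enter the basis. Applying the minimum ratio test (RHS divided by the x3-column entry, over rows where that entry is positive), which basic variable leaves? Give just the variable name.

s3

Ratios: row 1 (s1): entry -23/6 ≤ 0, skip; row 2 (x2): (11/4)/(1/2) = 11/2; row 3 (s3): (13/4)/(3/2) = 13/6; row 4 (x1): entry -5/12 ≤ 0, skip.
Minimum ratio 13/6 is in the s3 row, so s3 leaves.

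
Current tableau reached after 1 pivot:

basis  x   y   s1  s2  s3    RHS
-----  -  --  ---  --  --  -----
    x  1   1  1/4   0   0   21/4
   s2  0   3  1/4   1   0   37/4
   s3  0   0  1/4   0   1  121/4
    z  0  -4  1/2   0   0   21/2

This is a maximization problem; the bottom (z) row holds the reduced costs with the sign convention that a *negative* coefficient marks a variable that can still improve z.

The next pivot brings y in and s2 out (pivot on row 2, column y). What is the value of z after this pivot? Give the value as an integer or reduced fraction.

137/6

Minimum ratio for y: (37/4)/3 = 37/12.
z changes by −(z-row coeff of y)·ratio = −(-4)·(37/12) = 37/3.
New z = 21/2 + (37/3) = 137/6.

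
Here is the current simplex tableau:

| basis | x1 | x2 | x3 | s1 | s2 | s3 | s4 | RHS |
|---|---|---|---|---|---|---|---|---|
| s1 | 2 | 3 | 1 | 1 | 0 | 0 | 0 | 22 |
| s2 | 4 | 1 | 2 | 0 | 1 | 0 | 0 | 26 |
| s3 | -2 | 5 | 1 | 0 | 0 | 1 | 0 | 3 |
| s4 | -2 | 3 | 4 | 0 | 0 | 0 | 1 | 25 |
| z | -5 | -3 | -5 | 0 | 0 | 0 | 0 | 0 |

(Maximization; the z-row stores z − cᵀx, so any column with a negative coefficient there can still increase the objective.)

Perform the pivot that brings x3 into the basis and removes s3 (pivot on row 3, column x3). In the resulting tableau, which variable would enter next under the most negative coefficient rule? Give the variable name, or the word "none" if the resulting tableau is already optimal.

x1

Pivot element 1. New z-row = old z-row − (-5)·(row 3/1).
Updated z-row coefficients: x1: -15, x2: 22, x3: 0, s1: 0, s2: 0, s3: 5, s4: 0.
The most negative is -15 in column x1, so x1 would enter next.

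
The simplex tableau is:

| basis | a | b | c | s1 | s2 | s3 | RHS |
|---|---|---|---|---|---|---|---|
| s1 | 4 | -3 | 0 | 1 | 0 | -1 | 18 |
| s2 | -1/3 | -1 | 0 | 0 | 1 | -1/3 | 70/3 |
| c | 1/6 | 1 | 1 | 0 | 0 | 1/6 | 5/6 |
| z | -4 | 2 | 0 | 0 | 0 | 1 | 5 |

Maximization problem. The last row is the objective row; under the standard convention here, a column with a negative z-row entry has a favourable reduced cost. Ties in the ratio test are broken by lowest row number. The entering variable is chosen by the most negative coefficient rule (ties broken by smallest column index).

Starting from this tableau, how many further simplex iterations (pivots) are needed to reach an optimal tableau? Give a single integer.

pivot: a in, s1 out → z = 23
pivot: b in, c out → z = 623/27
No improving column remains; optimal.

2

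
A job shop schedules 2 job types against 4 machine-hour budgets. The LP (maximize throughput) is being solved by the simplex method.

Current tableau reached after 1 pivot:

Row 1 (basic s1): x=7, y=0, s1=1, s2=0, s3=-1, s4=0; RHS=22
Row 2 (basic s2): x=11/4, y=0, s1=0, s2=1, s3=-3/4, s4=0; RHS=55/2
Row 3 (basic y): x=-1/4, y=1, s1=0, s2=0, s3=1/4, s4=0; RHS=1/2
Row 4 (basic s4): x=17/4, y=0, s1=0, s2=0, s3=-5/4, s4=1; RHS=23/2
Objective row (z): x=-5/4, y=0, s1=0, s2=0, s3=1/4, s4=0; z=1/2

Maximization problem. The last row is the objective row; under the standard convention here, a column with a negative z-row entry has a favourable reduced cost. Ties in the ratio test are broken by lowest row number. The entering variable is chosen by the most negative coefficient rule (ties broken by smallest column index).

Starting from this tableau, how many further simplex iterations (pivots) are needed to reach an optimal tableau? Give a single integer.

pivot: x in, s4 out → z = 66/17
pivot: s3 in, s1 out → z = 38/9
No improving column remains; optimal.

2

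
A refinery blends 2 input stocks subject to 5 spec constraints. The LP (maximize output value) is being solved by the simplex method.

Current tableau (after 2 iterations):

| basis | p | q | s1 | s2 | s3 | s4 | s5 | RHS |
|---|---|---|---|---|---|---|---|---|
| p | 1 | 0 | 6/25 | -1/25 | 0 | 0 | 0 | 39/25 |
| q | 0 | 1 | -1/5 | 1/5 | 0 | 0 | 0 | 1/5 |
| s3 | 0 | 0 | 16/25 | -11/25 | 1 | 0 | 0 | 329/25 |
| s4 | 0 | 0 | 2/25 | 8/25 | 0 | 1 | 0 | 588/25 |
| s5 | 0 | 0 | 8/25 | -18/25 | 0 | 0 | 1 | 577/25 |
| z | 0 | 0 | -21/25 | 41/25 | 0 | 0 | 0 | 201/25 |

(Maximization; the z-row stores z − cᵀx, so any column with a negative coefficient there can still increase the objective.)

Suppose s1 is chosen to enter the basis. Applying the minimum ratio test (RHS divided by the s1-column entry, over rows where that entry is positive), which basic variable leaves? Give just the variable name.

Ratios: row 1 (p): (39/25)/(6/25) = 13/2; row 2 (q): entry -1/5 ≤ 0, skip; row 3 (s3): (329/25)/(16/25) = 329/16; row 4 (s4): (588/25)/(2/25) = 294; row 5 (s5): (577/25)/(8/25) = 577/8.
Minimum ratio 13/2 is in the p row, so p leaves.

p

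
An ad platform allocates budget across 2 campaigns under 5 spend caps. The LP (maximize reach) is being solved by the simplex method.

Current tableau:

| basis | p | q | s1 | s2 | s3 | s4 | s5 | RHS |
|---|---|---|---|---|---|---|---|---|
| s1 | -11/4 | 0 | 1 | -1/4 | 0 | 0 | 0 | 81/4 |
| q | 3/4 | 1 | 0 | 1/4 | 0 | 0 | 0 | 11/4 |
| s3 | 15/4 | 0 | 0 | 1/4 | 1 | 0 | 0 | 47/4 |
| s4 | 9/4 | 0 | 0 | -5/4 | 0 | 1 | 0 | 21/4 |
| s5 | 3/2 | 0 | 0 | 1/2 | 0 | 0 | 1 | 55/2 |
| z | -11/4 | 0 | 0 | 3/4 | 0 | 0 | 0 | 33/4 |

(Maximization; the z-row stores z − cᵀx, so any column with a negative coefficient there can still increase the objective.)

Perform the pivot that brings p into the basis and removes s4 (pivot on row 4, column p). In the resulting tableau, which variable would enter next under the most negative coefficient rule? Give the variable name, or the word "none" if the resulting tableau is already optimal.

Pivot element 9/4. New z-row = old z-row − (-11/4)·(row 4/(9/4)).
Updated z-row coefficients: p: 0, q: 0, s1: 0, s2: -7/9, s3: 0, s4: 11/9, s5: 0.
The most negative is -7/9 in column s2, so s2 would enter next.

s2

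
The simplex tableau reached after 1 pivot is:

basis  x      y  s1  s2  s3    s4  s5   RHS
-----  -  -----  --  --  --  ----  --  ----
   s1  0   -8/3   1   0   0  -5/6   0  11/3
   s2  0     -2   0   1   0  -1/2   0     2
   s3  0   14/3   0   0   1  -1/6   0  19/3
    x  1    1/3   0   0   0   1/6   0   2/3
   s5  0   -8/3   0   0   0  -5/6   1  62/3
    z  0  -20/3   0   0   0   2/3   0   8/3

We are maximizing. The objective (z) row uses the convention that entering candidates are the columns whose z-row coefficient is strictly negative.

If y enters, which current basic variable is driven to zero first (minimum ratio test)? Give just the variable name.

Ratios: row 1 (s1): entry -8/3 ≤ 0, skip; row 2 (s2): entry -2 ≤ 0, skip; row 3 (s3): (19/3)/(14/3) = 19/14; row 4 (x): (2/3)/(1/3) = 2; row 5 (s5): entry -8/3 ≤ 0, skip.
Minimum ratio 19/14 is in the s3 row, so s3 leaves.

s3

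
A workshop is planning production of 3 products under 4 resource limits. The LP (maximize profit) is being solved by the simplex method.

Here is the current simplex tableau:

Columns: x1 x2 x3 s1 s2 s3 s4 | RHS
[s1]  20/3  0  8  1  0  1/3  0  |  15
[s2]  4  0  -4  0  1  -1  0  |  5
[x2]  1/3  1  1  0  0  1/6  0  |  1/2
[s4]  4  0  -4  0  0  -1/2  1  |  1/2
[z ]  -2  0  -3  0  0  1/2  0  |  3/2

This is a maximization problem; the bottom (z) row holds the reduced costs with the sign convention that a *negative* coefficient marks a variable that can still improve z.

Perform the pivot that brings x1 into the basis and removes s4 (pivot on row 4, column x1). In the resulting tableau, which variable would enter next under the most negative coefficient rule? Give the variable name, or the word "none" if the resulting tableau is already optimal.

Pivot element 4. New z-row = old z-row − (-2)·(row 4/4).
Updated z-row coefficients: x1: 0, x2: 0, x3: -5, s1: 0, s2: 0, s3: 1/4, s4: 1/2.
The most negative is -5 in column x3, so x3 would enter next.

x3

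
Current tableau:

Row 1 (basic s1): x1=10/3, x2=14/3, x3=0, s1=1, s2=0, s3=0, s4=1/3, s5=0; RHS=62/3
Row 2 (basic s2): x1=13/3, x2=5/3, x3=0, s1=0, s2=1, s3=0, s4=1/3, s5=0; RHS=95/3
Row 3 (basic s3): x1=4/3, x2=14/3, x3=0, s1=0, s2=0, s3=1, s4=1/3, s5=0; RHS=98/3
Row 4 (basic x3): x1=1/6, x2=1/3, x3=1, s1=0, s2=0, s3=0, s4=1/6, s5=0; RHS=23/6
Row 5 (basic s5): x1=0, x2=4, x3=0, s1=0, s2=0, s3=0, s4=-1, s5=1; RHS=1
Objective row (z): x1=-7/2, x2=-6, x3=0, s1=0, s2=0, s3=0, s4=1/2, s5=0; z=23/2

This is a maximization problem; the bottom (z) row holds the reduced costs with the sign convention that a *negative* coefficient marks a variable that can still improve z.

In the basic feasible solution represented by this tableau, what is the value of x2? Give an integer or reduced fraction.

x2 is nonbasic (not in the basis column), so its value in the current BFS is 0.

0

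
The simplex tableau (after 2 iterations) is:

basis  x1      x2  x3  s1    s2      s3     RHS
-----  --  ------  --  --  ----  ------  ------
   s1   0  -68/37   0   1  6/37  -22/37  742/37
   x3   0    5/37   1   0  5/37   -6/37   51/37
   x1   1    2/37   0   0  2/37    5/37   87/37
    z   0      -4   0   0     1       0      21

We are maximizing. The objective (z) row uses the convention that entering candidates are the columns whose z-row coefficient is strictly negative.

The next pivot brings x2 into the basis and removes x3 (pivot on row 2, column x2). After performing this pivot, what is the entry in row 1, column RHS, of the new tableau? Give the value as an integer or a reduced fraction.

194/5

Pivot element is row 2, column x2: 5/37.
Normalize row 2: new (row 2, RHS) = (51/37)/(5/37) = 51/5.
row 1 ← row 1 − (-68/37)·(new row 2): 742/37 − (-68/37)·(51/5) = 194/5.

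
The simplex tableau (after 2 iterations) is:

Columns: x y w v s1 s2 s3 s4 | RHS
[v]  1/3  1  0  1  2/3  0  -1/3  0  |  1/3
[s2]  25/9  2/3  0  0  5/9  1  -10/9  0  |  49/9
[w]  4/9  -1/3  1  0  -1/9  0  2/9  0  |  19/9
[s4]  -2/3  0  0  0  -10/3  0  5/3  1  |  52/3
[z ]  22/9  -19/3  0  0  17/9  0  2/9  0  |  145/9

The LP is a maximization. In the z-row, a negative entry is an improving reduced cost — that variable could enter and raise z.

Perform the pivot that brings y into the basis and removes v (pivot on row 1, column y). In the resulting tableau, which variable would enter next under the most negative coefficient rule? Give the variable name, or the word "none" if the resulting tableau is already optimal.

Pivot element 1. New z-row = old z-row − (-19/3)·(row 1/1).
Updated z-row coefficients: x: 41/9, y: 0, w: 0, v: 19/3, s1: 55/9, s2: 0, s3: -17/9, s4: 0.
The most negative is -17/9 in column s3, so s3 would enter next.

s3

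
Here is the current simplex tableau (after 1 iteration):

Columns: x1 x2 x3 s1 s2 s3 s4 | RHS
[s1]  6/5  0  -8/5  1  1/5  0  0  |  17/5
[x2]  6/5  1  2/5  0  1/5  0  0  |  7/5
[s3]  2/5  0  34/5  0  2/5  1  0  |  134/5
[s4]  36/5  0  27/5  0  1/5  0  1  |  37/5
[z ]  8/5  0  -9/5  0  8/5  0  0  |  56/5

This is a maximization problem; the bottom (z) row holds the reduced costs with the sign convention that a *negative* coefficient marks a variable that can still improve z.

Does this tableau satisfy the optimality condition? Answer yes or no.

no

Column x3 has objective-row coefficient -9/5, which is negative; an improving pivot exists, so not yet optimal.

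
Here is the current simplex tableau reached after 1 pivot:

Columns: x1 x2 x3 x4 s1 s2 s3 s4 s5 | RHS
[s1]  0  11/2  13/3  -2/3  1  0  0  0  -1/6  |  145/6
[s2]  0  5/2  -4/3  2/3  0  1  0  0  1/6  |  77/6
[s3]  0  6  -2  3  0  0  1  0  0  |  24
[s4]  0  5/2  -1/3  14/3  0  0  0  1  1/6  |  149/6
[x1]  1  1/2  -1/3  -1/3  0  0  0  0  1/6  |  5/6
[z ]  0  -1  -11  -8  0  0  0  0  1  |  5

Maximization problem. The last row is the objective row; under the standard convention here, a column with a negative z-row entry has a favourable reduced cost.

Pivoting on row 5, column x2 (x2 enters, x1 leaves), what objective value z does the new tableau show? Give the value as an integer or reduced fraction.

Minimum ratio for x2: (5/6)/(1/2) = 5/3.
z changes by −(z-row coeff of x2)·ratio = −(-1)·(5/3) = 5/3.
New z = 5 + (5/3) = 20/3.

20/3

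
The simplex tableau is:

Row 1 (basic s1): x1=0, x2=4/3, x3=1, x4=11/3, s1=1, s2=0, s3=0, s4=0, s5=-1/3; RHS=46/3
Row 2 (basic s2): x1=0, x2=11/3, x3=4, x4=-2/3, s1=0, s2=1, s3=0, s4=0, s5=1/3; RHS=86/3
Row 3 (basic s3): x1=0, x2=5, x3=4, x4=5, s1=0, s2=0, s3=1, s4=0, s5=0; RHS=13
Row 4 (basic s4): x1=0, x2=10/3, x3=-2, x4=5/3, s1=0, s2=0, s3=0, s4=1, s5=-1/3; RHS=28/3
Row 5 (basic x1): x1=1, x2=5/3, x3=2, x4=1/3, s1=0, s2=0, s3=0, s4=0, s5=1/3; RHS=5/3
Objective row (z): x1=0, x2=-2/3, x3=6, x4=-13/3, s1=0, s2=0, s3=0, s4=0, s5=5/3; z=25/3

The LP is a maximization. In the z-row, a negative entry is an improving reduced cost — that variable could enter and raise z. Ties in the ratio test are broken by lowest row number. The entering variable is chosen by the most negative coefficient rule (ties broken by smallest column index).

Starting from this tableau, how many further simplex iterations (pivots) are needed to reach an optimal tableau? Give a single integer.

pivot: x4 in, s3 out → z = 98/5
No improving column remains; optimal.

1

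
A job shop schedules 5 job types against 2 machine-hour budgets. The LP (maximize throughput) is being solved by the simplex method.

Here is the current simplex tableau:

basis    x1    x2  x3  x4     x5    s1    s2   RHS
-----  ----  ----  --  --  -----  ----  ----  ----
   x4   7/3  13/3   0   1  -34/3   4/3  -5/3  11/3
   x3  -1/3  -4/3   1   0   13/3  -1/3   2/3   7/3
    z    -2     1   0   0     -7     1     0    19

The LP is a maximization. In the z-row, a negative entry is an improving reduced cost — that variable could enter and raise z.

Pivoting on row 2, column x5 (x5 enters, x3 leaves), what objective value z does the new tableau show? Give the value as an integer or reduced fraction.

296/13

Minimum ratio for x5: (7/3)/(13/3) = 7/13.
z changes by −(z-row coeff of x5)·ratio = −(-7)·(7/13) = 49/13.
New z = 19 + (49/13) = 296/13.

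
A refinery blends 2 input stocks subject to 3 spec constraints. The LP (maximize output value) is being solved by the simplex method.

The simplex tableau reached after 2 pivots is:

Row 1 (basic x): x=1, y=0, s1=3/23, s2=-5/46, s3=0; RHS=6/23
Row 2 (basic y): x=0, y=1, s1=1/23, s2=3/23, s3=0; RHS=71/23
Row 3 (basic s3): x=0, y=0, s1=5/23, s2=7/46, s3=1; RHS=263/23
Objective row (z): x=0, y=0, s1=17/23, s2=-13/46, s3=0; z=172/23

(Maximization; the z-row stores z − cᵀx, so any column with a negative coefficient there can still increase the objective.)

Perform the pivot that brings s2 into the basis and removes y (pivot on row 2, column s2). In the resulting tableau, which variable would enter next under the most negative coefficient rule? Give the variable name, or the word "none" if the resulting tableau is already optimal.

none

Pivot element 3/23. New z-row = old z-row − (-13/46)·(row 2/(3/23)).
Updated z-row coefficients: x: 0, y: 13/6, s1: 5/6, s2: 0, s3: 0.
No coefficient is strictly negative; the tableau after this pivot is optimal.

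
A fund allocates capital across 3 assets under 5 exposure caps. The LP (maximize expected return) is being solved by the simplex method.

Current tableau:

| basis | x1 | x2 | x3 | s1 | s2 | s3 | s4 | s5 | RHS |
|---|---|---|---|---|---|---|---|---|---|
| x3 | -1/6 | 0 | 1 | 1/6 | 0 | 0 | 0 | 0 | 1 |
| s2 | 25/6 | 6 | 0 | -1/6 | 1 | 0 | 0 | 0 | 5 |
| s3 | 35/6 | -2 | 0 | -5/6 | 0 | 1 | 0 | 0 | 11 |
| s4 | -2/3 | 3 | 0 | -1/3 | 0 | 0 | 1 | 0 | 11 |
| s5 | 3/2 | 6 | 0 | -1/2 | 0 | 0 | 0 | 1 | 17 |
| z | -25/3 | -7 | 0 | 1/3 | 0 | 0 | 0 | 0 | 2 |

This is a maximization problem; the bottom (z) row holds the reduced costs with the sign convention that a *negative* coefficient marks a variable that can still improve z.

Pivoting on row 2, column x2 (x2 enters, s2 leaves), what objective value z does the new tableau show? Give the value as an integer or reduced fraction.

47/6

Minimum ratio for x2: 5/6 = 5/6.
z changes by −(z-row coeff of x2)·ratio = −(-7)·(5/6) = 35/6.
New z = 2 + (35/6) = 47/6.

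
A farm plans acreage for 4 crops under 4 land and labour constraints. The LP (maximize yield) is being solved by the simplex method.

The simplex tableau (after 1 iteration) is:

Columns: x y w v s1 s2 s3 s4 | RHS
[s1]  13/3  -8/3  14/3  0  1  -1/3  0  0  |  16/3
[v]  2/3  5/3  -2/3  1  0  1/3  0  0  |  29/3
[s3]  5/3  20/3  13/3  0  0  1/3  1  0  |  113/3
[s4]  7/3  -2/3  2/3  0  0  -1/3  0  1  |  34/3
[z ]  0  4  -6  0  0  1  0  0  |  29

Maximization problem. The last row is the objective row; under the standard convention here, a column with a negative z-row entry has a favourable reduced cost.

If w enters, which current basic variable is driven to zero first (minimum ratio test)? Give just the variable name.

Ratios: row 1 (s1): (16/3)/(14/3) = 8/7; row 2 (v): entry -2/3 ≤ 0, skip; row 3 (s3): (113/3)/(13/3) = 113/13; row 4 (s4): (34/3)/(2/3) = 17.
Minimum ratio 8/7 is in the s1 row, so s1 leaves.

s1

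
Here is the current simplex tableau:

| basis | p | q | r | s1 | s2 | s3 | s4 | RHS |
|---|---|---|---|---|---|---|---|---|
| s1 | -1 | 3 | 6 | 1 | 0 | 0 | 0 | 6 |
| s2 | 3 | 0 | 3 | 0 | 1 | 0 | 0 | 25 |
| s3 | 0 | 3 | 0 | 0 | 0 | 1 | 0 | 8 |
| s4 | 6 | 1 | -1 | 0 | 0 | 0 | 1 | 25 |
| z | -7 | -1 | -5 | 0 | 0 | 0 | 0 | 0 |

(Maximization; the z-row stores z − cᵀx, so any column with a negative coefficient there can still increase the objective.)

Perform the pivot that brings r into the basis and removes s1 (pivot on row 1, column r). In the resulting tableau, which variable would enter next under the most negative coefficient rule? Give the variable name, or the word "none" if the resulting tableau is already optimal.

p

Pivot element 6. New z-row = old z-row − (-5)·(row 1/6).
Updated z-row coefficients: p: -47/6, q: 3/2, r: 0, s1: 5/6, s2: 0, s3: 0, s4: 0.
The most negative is -47/6 in column p, so p would enter next.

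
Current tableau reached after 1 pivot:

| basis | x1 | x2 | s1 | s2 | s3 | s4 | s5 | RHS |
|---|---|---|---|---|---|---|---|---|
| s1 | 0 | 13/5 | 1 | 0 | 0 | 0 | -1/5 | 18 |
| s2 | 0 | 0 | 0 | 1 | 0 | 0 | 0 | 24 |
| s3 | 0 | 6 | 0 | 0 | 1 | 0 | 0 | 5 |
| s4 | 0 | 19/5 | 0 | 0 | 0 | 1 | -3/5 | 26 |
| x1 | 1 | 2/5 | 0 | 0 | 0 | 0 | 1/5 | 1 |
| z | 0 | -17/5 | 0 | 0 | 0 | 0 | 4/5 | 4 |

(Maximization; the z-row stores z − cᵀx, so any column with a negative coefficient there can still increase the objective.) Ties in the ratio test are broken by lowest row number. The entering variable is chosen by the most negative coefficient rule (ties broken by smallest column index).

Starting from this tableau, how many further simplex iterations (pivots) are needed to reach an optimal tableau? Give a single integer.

pivot: x2 in, s3 out → z = 41/6
No improving column remains; optimal.

1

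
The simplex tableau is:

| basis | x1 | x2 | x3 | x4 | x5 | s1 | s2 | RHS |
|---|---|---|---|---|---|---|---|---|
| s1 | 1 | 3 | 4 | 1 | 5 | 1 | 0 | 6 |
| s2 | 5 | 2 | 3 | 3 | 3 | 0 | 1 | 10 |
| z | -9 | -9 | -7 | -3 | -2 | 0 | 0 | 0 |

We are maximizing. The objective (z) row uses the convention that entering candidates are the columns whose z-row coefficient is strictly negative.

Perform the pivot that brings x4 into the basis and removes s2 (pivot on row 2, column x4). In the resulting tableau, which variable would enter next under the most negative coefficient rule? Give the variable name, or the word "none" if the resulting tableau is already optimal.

Pivot element 3. New z-row = old z-row − (-3)·(row 2/3).
Updated z-row coefficients: x1: -4, x2: -7, x3: -4, x4: 0, x5: 1, s1: 0, s2: 1.
The most negative is -7 in column x2, so x2 would enter next.

x2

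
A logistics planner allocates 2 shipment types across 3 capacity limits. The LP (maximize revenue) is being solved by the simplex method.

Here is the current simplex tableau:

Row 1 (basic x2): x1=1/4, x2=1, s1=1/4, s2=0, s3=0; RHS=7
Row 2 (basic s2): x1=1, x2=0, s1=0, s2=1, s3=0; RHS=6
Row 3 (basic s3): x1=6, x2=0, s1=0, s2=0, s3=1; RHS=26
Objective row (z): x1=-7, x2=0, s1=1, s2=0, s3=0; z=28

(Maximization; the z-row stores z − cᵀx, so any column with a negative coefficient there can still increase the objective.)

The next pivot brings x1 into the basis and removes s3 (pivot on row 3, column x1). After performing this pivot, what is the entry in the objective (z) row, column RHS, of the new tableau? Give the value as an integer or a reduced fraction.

175/3

Pivot element is row 3, column x1: 6.
Normalize row 3: new (row 3, RHS) = 26/6 = 13/3.
z-row ← z-row − (-7)·(new row 3): 28 − (-7)·(13/3) = 175/3.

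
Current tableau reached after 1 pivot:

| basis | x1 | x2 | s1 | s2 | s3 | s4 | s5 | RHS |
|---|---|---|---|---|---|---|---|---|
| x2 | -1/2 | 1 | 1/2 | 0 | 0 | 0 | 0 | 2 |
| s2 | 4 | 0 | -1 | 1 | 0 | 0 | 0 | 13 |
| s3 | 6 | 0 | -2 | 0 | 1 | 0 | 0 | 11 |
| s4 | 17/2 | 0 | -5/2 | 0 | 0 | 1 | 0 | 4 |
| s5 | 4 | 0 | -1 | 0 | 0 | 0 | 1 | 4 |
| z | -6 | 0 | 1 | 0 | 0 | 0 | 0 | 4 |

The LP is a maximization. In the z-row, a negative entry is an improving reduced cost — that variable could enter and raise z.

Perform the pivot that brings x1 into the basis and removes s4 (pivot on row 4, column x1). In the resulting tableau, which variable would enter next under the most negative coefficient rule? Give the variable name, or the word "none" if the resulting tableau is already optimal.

s1

Pivot element 17/2. New z-row = old z-row − (-6)·(row 4/(17/2)).
Updated z-row coefficients: x1: 0, x2: 0, s1: -13/17, s2: 0, s3: 0, s4: 12/17, s5: 0.
The most negative is -13/17 in column s1, so s1 would enter next.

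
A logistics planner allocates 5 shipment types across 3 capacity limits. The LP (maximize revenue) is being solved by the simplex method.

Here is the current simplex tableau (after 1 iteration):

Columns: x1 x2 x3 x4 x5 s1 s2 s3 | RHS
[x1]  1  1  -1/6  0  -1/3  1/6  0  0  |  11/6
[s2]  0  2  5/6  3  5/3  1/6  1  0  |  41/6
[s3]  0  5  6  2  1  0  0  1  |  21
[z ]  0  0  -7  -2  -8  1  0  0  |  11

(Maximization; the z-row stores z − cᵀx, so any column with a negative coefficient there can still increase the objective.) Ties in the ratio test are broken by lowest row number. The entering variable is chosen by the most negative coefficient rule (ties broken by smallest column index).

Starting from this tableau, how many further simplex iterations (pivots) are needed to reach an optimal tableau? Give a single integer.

pivot: x5 in, s2 out → z = 219/5
pivot: x3 in, s3 out → z = 2916/55
No improving column remains; optimal.

2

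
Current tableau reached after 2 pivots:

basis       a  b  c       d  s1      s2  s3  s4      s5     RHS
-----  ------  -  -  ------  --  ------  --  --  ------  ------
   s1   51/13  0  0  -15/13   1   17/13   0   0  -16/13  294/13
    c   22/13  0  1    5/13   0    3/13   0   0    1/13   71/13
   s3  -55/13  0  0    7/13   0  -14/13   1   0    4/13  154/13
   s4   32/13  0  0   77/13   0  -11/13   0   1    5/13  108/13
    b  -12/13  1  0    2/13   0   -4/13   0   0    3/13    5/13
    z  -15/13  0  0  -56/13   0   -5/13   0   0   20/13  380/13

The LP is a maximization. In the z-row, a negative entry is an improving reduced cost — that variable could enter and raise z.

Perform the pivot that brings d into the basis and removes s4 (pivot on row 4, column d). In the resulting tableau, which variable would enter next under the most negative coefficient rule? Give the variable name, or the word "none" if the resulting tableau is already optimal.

s2

Pivot element 77/13. New z-row = old z-row − (-56/13)·(row 4/(77/13)).
Updated z-row coefficients: a: 7/11, b: 0, c: 0, d: 0, s1: 0, s2: -1, s3: 0, s4: 8/11, s5: 20/11.
The most negative is -1 in column s2, so s2 would enter next.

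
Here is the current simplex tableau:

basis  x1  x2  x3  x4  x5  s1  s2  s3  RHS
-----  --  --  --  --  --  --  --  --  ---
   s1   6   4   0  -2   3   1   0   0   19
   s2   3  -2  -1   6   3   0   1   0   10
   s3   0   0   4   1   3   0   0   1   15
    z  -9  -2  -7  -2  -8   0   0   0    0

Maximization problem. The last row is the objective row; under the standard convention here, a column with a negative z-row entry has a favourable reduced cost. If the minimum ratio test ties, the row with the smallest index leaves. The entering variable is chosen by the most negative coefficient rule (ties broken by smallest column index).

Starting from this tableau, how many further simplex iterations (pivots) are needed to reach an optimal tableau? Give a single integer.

pivot: x1 in, s1 out → z = 57/2
pivot: x3 in, s3 out → z = 219/4
pivot: x4 in, s2 out → z = 1643/29
No improving column remains; optimal.

3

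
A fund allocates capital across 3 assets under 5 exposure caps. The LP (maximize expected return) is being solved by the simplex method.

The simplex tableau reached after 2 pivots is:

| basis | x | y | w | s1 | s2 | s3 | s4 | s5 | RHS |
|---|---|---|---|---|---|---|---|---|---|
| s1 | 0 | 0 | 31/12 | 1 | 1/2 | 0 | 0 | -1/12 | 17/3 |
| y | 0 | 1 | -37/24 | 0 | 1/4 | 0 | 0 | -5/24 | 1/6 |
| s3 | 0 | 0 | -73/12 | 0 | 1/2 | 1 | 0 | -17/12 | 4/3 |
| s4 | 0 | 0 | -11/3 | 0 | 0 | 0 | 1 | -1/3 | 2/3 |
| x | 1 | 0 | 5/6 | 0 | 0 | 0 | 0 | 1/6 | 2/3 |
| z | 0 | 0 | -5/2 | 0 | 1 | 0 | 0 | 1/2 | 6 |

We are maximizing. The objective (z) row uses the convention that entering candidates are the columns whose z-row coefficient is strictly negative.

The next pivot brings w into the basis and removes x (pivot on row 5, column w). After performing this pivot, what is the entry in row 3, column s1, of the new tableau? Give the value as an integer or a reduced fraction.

0

Pivot element is row 5, column w: 5/6.
Normalize row 5: new (row 5, s1) = 0/(5/6) = 0.
row 3 ← row 3 − (-73/12)·(new row 5): 0 − (-73/12)·0 = 0.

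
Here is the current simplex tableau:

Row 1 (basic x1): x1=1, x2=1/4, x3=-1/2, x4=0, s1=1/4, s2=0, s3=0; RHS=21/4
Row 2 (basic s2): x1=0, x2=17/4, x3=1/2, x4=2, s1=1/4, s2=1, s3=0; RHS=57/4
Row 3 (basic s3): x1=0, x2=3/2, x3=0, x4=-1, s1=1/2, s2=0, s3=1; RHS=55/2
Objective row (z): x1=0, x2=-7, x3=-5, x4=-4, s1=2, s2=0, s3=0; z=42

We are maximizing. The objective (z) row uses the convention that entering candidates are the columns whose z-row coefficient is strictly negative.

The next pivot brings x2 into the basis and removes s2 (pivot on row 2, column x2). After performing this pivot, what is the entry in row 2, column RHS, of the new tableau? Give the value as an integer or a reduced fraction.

57/17

Pivot element is row 2, column x2: 17/4.
Normalize row 2: new (row 2, RHS) = (57/4)/(17/4) = 57/17.
Row 2 is the pivot row, so the entry is 57/17.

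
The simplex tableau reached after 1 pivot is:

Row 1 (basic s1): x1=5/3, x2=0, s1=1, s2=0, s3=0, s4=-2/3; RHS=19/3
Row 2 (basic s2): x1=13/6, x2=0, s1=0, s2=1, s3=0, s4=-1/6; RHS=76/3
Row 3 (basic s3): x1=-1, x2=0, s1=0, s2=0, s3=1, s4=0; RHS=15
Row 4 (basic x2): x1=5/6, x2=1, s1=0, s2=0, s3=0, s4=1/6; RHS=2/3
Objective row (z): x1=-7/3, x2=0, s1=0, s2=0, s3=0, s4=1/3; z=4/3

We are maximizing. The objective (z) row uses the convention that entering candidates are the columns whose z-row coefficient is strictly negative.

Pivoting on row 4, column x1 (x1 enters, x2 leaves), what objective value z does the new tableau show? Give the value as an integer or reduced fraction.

Minimum ratio for x1: (2/3)/(5/6) = 4/5.
z changes by −(z-row coeff of x1)·ratio = −(-7/3)·(4/5) = 28/15.
New z = 4/3 + (28/15) = 16/5.

16/5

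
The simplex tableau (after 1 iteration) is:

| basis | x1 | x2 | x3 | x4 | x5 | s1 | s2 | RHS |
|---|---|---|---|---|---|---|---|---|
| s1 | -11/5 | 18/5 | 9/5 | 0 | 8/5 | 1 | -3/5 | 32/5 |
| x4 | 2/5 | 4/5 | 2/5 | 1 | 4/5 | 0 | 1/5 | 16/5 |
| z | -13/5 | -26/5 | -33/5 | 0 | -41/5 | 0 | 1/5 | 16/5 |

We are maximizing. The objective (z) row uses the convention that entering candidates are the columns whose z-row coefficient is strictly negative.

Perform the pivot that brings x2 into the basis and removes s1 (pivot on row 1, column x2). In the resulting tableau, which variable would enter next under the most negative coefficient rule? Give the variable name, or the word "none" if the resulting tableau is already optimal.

Pivot element 18/5. New z-row = old z-row − (-26/5)·(row 1/(18/5)).
Updated z-row coefficients: x1: -52/9, x2: 0, x3: -4, x4: 0, x5: -53/9, s1: 13/9, s2: -2/3.
The most negative is -53/9 in column x5, so x5 would enter next.

x5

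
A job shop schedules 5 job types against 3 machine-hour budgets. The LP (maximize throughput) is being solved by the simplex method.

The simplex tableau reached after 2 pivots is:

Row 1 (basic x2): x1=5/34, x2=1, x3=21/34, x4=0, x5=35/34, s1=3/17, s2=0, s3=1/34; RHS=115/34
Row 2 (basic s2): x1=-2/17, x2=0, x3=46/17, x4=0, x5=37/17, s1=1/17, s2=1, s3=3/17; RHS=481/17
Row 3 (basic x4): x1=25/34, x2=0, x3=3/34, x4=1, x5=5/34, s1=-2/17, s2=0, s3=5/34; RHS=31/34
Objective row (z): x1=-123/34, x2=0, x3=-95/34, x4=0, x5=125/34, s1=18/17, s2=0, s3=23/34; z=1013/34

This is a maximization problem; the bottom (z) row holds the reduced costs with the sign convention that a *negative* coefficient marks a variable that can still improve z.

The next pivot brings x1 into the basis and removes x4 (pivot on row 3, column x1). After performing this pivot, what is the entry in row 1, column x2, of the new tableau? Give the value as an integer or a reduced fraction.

1

Pivot element is row 3, column x1: 25/34.
Normalize row 3: new (row 3, x2) = 0/(25/34) = 0.
row 1 ← row 1 − (5/34)·(new row 3): 1 − (5/34)·0 = 1.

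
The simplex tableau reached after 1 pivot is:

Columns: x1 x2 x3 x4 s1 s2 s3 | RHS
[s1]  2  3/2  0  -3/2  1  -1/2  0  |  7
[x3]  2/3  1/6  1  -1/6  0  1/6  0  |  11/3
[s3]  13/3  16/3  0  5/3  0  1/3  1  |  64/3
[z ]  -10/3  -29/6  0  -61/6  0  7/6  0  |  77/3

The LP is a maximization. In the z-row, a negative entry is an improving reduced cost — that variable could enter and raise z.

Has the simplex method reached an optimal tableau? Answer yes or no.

Column x1 has objective-row coefficient -10/3, which is negative; an improving pivot exists, so not yet optimal.

no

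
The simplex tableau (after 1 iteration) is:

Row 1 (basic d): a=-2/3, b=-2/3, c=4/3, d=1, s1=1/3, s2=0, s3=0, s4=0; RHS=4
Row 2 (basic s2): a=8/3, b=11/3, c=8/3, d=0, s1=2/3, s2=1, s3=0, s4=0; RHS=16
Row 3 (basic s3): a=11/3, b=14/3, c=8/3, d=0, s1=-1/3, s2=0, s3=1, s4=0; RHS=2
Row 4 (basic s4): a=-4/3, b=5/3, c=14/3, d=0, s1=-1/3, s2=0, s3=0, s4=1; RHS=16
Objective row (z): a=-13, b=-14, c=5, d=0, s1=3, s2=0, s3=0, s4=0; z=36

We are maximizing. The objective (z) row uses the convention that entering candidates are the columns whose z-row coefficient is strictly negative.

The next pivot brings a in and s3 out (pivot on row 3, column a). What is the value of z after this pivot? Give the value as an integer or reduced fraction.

474/11

Minimum ratio for a: 2/(11/3) = 6/11.
z changes by −(z-row coeff of a)·ratio = −(-13)·(6/11) = 78/11.
New z = 36 + (78/11) = 474/11.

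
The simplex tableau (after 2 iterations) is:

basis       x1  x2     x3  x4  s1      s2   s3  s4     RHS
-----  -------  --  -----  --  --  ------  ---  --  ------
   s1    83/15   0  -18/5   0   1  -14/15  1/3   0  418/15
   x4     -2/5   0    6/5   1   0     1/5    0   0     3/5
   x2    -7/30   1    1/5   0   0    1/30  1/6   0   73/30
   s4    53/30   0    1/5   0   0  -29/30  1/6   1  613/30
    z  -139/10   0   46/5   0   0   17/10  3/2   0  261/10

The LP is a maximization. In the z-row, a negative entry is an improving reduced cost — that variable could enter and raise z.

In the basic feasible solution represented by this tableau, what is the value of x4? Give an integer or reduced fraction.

3/5

x4 is basic (row 2); its value is the RHS of that row: 3/5.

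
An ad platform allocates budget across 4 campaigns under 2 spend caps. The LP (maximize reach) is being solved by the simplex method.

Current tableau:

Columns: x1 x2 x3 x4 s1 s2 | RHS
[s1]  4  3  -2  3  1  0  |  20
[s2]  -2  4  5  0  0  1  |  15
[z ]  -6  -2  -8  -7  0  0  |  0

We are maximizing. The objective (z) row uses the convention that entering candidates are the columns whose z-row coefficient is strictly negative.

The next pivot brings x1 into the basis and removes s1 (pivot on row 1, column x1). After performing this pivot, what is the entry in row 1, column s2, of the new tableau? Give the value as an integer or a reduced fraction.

0

Pivot element is row 1, column x1: 4.
Normalize row 1: new (row 1, s2) = 0/4 = 0.
Row 1 is the pivot row, so the entry is 0.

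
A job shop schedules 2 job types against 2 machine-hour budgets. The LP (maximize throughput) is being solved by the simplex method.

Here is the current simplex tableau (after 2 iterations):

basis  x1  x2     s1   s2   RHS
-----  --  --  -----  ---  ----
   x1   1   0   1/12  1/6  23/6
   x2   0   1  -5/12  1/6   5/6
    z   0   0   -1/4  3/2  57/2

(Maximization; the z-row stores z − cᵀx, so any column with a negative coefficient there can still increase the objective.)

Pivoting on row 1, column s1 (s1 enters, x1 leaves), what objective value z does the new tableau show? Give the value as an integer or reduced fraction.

40

Minimum ratio for s1: (23/6)/(1/12) = 46.
z changes by −(z-row coeff of s1)·ratio = −(-1/4)·46 = 23/2.
New z = 57/2 + (23/2) = 40.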